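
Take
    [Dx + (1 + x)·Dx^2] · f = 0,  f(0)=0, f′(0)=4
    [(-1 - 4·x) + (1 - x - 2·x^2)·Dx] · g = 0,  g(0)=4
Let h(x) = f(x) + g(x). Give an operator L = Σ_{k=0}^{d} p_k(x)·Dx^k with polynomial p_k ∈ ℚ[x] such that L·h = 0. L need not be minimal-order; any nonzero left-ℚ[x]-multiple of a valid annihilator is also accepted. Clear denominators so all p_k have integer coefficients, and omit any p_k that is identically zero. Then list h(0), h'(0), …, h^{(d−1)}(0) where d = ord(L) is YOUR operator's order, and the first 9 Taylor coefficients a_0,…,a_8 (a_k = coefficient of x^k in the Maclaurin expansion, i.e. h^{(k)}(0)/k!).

L = (-42 - 144·x - 144·x^2 - 96·x^3)·Dx + (-28 - 172·x - 312·x^2 - 328·x^3 - 160·x^4)·Dx^2 + (7 + 14·x - 5·x^2 - 56·x^3 - 76·x^4 - 32·x^5)·Dx^3  (order 3).
h: a_k = 4, 8, 10, 64/3, 43, 424/5, 514/3, 2384/7, 1367/2, …
ICs: h(0) = 4, h′(0) = 8, h′′(0) = 20.

f: a_k = 0, 4, -2, 4/3, -1, 4/5, -2/3, 4/7, -1/2, …
g: a_k = 4, 4, 12, 20, 44, 84, 172, 340, 684, …
h₀=f+g: left-lcm gives L₀, ord ≤ 3.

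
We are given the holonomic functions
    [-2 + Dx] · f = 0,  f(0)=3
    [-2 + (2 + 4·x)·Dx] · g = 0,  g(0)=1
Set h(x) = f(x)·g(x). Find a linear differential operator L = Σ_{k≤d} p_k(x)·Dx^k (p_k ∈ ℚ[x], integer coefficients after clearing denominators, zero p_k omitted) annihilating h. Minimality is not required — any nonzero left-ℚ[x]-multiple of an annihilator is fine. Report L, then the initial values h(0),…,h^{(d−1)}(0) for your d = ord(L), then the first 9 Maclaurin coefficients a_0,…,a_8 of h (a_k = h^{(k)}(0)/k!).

f: a_k = 3, 6, 6, 4, 2, 4/5, 4/15, 8/105, 2/105, …
g: a_k = 1, 1, -1/2, 1/2, -5/8, 7/8, -21/16, 33/16, -429/128, …
L₀ := L_f ⊗_s L_g (sym. prod.), ord ≤ 1.
L = (-3 - 4·x) + (1 + 2·x)·Dx  (order 1).
h: a_k = 3, 9, 21/2, 17/2, 33/8, 107/40, -89/240, 1123/560, -39551/13440, …
ICs: h(0) = 3.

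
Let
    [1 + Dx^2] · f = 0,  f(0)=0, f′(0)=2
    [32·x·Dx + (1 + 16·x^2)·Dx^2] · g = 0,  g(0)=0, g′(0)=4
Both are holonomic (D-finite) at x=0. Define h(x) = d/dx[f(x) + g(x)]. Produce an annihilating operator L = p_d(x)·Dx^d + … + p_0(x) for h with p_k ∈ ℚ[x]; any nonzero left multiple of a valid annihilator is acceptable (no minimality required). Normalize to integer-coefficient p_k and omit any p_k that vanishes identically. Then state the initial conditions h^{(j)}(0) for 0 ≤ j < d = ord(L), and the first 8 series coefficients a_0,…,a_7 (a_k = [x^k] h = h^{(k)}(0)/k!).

f: a_k = 0, 2, 0, -1/3, 0, 1/60, 0, -1/2520, …
g: a_k = 0, 4, 0, -64/3, 0, 1024/5, 0, -16384/7, …
h₀=f+g: left-lcm gives L₀, ord ≤ 4.
Derive L from L₀ (diff closure).
L = (-6112·x + 99328·x^3 + 8192·x^5) + (-31 + 1072·x^2 + 25344·x^4 + 4096·x^6)·Dx + (-6112·x + 99328·x^3 + 8192·x^5)·Dx^2 + (-31 + 1072·x^2 + 25344·x^4 + 4096·x^6)·Dx^3  (order 3).
h: a_k = 6, 0, -65, 0, 12289/12, 0, -5898241/360, 0, …
ICs: h(0) = 6, h′(0) = 0, h′′(0) = -130.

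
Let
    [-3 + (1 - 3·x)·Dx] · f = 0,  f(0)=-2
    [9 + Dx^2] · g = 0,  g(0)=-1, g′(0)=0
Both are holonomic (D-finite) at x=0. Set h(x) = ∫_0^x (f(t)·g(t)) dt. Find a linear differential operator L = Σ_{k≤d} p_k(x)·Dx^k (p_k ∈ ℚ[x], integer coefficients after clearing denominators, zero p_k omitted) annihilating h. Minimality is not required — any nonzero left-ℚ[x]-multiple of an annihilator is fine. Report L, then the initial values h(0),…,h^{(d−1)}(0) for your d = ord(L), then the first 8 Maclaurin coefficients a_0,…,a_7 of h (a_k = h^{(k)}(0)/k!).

L = (-9 + 27·x)·Dx + 6·Dx^2 + (-1 + 3·x)·Dx^3  (order 3).
h: a_k = 0, 2, 3, 3, 27/4, 351/20, 351/8, 31509/280, …
ICs: h(0) = 0, h′(0) = 2, h′′(0) = 6.

f: a_k = -2, -6, -18, -54, -162, -486, -1458, -4374, …
g: a_k = -1, 0, 9/2, 0, -27/8, 0, 81/80, 0, …
L₀ := L_f ⊗_s L_g (sym. prod.), ord ≤ 2.
h=∫₀ˣh₀: take L = L₀·Dx.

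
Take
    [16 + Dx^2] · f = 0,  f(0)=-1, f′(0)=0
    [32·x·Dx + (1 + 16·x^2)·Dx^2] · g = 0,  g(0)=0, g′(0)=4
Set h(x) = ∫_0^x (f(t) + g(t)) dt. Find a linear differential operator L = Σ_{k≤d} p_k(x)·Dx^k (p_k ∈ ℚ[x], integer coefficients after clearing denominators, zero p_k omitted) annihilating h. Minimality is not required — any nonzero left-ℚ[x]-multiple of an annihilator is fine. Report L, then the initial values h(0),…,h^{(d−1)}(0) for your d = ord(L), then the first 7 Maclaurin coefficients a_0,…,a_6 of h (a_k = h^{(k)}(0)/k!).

L = (-5632·x + 114688·x^3 + 131072·x^5)·Dx^2 + (-16 + 1792·x^2 + 36864·x^4 + 65536·x^6)·Dx^3 + (-352·x + 7168·x^3 + 8192·x^5)·Dx^4 + (-1 + 112·x^2 + 2304·x^4 + 4096·x^6)·Dx^5  (order 5).
h: a_k = 0, -1, 2, 8/3, -16/3, -32/15, 512/15, …
ICs: h(0) = 0, h′(0) = -1, h′′(0) = 4, h′′′(0) = 16, h′′′′(0) = -128.

f: a_k = -1, 0, 8, 0, -32/3, 0, 256/45, …
g: a_k = 0, 4, 0, -64/3, 0, 1024/5, 0, …
h₀=f+g: left-lcm gives L₀, ord ≤ 4.
∫: right-multiply L₀ by Dx.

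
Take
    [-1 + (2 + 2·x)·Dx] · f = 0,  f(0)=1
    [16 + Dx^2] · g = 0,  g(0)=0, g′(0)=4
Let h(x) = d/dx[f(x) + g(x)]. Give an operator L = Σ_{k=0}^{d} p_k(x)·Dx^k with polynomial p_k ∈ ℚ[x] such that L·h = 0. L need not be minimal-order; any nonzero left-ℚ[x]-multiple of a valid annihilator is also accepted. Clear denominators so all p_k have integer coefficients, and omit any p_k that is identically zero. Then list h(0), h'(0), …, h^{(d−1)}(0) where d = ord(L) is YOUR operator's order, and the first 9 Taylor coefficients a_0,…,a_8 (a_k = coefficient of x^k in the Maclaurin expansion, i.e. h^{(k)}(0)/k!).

f: a_k = 1, 1/2, -1/8, 1/16, -5/128, 7/256, -21/1024, 33/2048, -429/32768, …
g: a_k = 0, 4, 0, -32/3, 0, 128/15, 0, -1024/315, 0, …
Weyl lclm of L_f,L_g ⇒ L₀ (ord ≤ 3).
h=h₀': d/dx-closure on L₀ ⇒ L.
L = (-1264 - 2048·x - 1024·x^2) + (-2144 - 6240·x - 6144·x^2 - 2048·x^3)·Dx + (-79 - 128·x - 64·x^2)·Dx^2 + (-134 - 390·x - 384·x^2 - 128·x^3)·Dx^3  (order 3).
h: a_k = 9/2, -1/4, -509/16, -5/32, 32873/768, -63/512, -2086757/92160, -429/4096, 136244753/20643840, …
ICs: h(0) = 9/2, h′(0) = -1/4, h′′(0) = -509/8.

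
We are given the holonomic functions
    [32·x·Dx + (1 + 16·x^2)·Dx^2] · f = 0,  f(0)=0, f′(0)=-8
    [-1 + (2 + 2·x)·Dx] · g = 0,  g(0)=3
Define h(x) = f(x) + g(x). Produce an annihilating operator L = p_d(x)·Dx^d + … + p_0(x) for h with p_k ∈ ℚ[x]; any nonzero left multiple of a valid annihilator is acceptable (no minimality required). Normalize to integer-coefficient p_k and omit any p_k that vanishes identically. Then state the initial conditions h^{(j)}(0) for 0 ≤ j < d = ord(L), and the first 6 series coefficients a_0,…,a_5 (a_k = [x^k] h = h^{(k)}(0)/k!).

L = (-64 - 160·x + 3072·x^2 + 1536·x^3)·Dx + (-131 - 256·x + 5920·x^2 + 12288·x^3 + 5376·x^4)·Dx^2 + (-2 + 126·x + 192·x^2 + 2112·x^3 + 3584·x^4 + 1536·x^5)·Dx^3  (order 3).
h: a_k = 3, -13/2, -3/8, 2057/48, -15/128, -524183/1280, …
ICs: h(0) = 3, h′(0) = -13/2, h′′(0) = -3/4.

f: a_k = 0, -8, 0, 128/3, 0, -2048/5, …
g: a_k = 3, 3/2, -3/8, 3/16, -15/128, 21/256, …
f+g: L₀ = lclm(L_f,L_g), ord ≤ 2+1.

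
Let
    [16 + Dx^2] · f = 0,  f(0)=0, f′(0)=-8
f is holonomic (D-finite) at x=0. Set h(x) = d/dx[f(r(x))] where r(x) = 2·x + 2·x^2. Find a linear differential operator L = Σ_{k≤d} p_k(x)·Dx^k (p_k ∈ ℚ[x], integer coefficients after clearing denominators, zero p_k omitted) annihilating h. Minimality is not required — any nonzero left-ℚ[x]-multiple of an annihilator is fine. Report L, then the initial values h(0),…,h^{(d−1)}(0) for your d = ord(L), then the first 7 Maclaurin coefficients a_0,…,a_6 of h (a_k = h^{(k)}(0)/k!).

f: a_k = 0, -8, 0, 64/3, 0, -256/15, 0, …
h₀=f(r): pull back L_f along r ⇒ L₀.
h=h₀': d/dx-closure on L₀ ⇒ L.
L = (76 + 512·x + 1536·x^2 + 2048·x^3 + 1024·x^4) + (-6 - 12·x)·Dx + (1 + 4·x + 4·x^2)·Dx^2  (order 2).
h: a_k = -16, -32, 512, 2048, -512/3, -15360, -1458176/45, …
ICs: h(0) = -16, h′(0) = -32.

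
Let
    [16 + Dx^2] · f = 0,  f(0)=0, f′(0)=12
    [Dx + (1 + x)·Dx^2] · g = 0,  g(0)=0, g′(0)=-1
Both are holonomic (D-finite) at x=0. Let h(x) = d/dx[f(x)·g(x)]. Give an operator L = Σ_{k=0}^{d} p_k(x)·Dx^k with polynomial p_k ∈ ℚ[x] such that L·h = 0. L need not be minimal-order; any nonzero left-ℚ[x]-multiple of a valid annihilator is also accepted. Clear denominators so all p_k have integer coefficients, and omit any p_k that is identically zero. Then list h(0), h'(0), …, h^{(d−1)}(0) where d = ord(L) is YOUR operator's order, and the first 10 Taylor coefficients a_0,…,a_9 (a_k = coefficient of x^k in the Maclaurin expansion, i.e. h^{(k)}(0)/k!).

L = (96160 + 647168·x + 1757184·x^2 + 2482176·x^3 + 1931264·x^4 + 786432·x^5 + 131072·x^6) + (13728 + 74144·x + 156160·x^2 + 161280·x^3 + 81920·x^4 + 16384·x^5)·Dx + (13546 + 87008·x + 228848·x^2 + 316416·x^3 + 242944·x^4 + 98304·x^5 + 16384·x^6)·Dx^2 + (858 + 4634·x + 9760·x^2 + 10080·x^3 + 5120·x^4 + 1024·x^5)·Dx^3 + (471 + 2910·x + 7439·x^2 + 10080·x^3 + 7640·x^4 + 3072·x^5 + 512·x^6)·Dx^4  (order 4).
h: a_k = 0, -24, 18, 112, -65, -104, 238/5, 992/21, -291/14, -7544/945, …
ICs: h(0) = 0, h′(0) = -24, h′′(0) = 36, h′′′(0) = 672.

f: a_k = 0, 12, 0, -32, 0, 128/5, 0, -1024/105, 0, 2048/945, …
g: a_k = 0, -1, 1/2, -1/3, 1/4, -1/5, 1/6, -1/7, 1/8, -1/9, …
f·g: L₀ = L_f ⊗_s L_g, ord ≤ 2·2.
h₀' ⇒ L via d/dx closure of L₀.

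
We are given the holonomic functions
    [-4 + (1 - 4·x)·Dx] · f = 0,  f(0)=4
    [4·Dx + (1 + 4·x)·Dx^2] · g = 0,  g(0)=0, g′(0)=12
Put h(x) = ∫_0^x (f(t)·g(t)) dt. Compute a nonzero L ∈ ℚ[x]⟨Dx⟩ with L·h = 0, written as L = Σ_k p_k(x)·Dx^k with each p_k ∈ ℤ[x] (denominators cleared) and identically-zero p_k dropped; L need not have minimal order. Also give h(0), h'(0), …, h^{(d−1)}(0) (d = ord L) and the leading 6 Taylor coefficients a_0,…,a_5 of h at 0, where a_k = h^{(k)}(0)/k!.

L = 16·Dx + (4 + 48·x)·Dx^2 + (-1 + 16·x^2)·Dx^3  (order 3).
h: a_k = 0, 0, 24, 32, 160, 1792/5, …
ICs: h(0) = 0, h′(0) = 0, h′′(0) = 48.

f: a_k = 4, 16, 64, 256, 1024, 4096, …
g: a_k = 0, 12, -24, 64, -192, 3072/5, …
L₀ := L_f ⊗_s L_g (sym. prod.), ord ≤ 2.
Integrate: L := L₀·Dx.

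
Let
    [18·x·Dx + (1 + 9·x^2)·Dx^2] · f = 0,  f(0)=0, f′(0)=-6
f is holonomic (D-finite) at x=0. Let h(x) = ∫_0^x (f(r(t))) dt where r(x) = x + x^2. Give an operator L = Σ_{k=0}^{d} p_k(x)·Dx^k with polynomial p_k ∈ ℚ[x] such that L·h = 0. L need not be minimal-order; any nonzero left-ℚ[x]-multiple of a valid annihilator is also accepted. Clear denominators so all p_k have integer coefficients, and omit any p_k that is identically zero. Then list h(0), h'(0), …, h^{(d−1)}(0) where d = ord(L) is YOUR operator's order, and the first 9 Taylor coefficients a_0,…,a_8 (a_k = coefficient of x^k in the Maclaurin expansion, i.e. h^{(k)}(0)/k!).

L = (-2 + 18·x + 72·x^2 + 108·x^3 + 54·x^4)·Dx^2 + (1 + 2·x + 9·x^2 + 36·x^3 + 45·x^4 + 18·x^5)·Dx^3  (order 3).
h: a_k = 0, 0, -3, -2, 9/2, 54/5, -36/5, -468/7, -1215/28, …
ICs: h(0) = 0, h′(0) = 0, h′′(0) = -6.

f: a_k = 0, -6, 0, 18, 0, -486/5, 0, 4374/7, 0, …
h₀=f(r): pull back L_f along r ⇒ L₀.
h=∫₀ˣh₀: take L = L₀·Dx.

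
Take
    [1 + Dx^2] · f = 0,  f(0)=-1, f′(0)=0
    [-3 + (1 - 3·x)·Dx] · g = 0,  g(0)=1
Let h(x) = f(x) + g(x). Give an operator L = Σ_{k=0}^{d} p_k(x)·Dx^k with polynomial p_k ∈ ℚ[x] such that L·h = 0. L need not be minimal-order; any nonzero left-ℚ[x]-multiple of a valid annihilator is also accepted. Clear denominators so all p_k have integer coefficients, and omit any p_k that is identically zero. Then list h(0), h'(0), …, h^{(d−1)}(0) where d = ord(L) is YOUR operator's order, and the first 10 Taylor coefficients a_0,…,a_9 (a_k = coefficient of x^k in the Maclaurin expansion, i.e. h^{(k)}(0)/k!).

L = (-165 + 18·x - 27·x^2) + (19 - 63·x + 27·x^2 - 27·x^3)·Dx + (-165 + 18·x - 27·x^2)·Dx^2 + (19 - 63·x + 27·x^2 - 27·x^3)·Dx^3  (order 3).
h: a_k = 0, 3, 19/2, 27, 1943/24, 243, 524881/720, 2187, 264539519/40320, 19683, …
ICs: h(0) = 0, h′(0) = 3, h′′(0) = 19.

f: a_k = -1, 0, 1/2, 0, -1/24, 0, 1/720, 0, -1/40320, 0, …
g: a_k = 1, 3, 9, 27, 81, 243, 729, 2187, 6561, 19683, …
f+g: L₀ = lclm(L_f,L_g), ord ≤ 2+1.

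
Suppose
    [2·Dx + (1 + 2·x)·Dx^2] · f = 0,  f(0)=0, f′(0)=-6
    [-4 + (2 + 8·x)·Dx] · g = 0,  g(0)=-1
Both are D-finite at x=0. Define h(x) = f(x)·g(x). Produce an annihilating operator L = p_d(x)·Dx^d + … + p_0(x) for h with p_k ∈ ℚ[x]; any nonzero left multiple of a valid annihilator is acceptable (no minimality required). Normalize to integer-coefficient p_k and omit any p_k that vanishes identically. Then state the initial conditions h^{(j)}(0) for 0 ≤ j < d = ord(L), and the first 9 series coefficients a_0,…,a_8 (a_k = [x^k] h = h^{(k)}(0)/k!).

f: a_k = 0, -6, 6, -8, 12, -96/5, 32, -384/7, 96, …
g: a_k = -1, -2, 2, -4, 10, -28, 84, -264, 858, …
h₀=f·g: eliminate ⇒ L₀, order ≤ 2·1.
L = (8 + 8·x) + (-2 - 8·x)·Dx + (1 + 10·x + 32·x^2 + 32·x^3)·Dx^2  (order 2).
h: a_k = 0, 6, 6, -16, 40, -524/5, 1452/5, -29664/35, 90528/35, …
ICs: h(0) = 0, h′(0) = 6.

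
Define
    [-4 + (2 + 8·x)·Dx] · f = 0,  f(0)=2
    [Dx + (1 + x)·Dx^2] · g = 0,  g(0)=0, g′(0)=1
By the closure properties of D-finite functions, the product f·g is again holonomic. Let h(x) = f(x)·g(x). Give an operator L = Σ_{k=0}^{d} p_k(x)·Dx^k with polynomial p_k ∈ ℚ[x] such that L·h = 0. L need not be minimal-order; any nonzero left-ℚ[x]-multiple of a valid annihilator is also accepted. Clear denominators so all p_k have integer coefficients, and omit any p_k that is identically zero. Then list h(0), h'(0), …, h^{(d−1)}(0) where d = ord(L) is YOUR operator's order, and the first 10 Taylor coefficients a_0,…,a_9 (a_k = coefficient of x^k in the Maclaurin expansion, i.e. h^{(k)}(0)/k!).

f: a_k = 2, 4, -4, 8, -20, 56, -168, 528, -1716, 5720, …
g: a_k = 0, 1, -1/2, 1/3, -1/4, 1/5, -1/6, 1/7, -1/8, 1/9, …
h₀=f·g: eliminate ⇒ L₀, order ≤ 1·2.
L = (10 + 4·x) + (-3 - 12·x)·Dx + (1 + 9·x + 24·x^2 + 16·x^3)·Dx^2  (order 2).
h: a_k = 0, 2, 3, -16/3, 65/6, -389/15, 1052/15, -21614/105, 268067/420, -259079/126, …
ICs: h(0) = 0, h′(0) = 2.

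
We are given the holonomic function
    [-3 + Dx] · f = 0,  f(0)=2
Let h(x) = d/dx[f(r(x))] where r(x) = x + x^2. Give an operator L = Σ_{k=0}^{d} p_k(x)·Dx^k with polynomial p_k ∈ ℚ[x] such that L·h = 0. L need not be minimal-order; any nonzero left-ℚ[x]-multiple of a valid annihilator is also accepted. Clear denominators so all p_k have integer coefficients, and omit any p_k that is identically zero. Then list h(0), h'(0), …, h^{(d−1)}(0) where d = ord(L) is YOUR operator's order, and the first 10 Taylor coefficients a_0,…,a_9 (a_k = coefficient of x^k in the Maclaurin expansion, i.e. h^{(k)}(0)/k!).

f: a_k = 2, 6, 9, 9, 27/4, 81/20, 81/40, 243/280, 729/2240, 243/2240, …
L₀ from L_f via x↦r, Dx↦r'^{-1}Dx.
Differentiate: ansatz ord ≤ ord L₀ ⇒ L.
L = (5 + 12·x + 12·x^2) + (-1 - 2·x)·Dx  (order 1).
h: a_k = 6, 30, 81, 171, 1161/4, 8613/20, 4509/8, 188217/280, 1646811/2240, 1678239/2240, …
ICs: h(0) = 6.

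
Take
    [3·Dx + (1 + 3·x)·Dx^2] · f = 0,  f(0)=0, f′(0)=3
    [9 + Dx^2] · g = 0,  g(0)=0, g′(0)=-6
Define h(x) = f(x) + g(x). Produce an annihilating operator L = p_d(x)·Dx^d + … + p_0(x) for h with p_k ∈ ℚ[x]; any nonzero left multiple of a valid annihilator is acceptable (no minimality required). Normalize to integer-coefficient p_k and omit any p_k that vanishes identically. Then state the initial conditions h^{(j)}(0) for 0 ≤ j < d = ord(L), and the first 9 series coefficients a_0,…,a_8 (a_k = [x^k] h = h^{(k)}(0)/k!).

f: a_k = 0, 3, -9/2, 9, -81/4, 243/5, -243/2, 2187/7, -6561/8, …
g: a_k = 0, -6, 0, 9, 0, -81/20, 0, 243/280, 0, …
f+g: L₀ = lclm(L_f,L_g), ord ≤ 2+2.
L = (63 + 54·x + 81·x^2)·Dx + (9 + 45·x + 81·x^2 + 81·x^3)·Dx^2 + (7 + 6·x + 9·x^2)·Dx^3 + (1 + 5·x + 9·x^2 + 9·x^3)·Dx^4  (order 4).
h: a_k = 0, -3, -9/2, 18, -81/4, 891/20, -243/2, 87723/280, -6561/8, …
ICs: h(0) = 0, h′(0) = -3, h′′(0) = -9, h′′′(0) = 108.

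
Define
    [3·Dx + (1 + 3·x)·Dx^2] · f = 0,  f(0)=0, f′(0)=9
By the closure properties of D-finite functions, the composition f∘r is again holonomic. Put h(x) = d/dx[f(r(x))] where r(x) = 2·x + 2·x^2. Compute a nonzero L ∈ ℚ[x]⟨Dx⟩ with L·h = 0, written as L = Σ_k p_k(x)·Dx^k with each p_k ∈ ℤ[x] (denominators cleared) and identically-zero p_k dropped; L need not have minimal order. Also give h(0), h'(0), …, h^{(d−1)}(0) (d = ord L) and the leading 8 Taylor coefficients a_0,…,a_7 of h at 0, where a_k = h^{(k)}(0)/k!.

L = (4 + 12·x + 12·x^2) + (1 + 8·x + 18·x^2 + 12·x^3)·Dx  (order 1).
h: a_k = 18, -72, 324, -1512, 7128, -33696, 159408, -754272, …
ICs: h(0) = 18.

f: a_k = 0, 9, -27/2, 27, -243/4, 729/5, -729/2, 6561/7, …
Substitute x→r, Dx→(1/r')Dx; clear ⇒ L₀.
Differentiate: ansatz ord ≤ ord L₀ ⇒ L.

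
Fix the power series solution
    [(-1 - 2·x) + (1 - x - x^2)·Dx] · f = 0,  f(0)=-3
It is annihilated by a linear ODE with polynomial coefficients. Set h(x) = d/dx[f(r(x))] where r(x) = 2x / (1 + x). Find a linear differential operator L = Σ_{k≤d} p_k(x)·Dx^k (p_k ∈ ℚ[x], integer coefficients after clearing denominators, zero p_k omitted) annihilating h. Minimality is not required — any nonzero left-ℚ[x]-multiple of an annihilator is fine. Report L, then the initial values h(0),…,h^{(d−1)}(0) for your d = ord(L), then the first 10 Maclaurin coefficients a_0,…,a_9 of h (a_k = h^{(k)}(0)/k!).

f: a_k = -3, -3, -6, -9, -15, -24, -39, -63, -102, -165, …
h₀=f(r): pull back L_f along r ⇒ L₀.
Differentiate: ansatz ord ≤ ord L₀ ⇒ L.
L = (6 + 30·x + 90·x^2 + 50·x^3) + (-1 - 6·x + 30·x^3 + 25·x^4)·Dx  (order 1).
h: a_k = -6, -36, -90, -360, -750, -2700, -5250, -18000, -33750, -112500, …
ICs: h(0) = -6.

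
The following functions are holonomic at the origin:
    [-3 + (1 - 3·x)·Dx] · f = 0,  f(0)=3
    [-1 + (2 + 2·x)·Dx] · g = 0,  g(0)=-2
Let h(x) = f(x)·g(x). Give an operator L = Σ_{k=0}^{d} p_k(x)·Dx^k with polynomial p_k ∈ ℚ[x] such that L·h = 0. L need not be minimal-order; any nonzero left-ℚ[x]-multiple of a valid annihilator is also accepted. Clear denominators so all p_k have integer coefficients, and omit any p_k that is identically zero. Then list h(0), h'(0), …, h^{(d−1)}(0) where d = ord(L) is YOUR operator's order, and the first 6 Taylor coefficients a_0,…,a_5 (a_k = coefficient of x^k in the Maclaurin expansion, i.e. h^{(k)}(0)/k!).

L = (7 + 3·x) + (-2 + 4·x + 6·x^2)·Dx  (order 1).
h: a_k = -6, -21, -249/4, -1497/8, -35913/64, -215499/128, …
ICs: h(0) = -6.

f: a_k = 3, 9, 27, 81, 243, 729, …
g: a_k = -2, -1, 1/4, -1/8, 5/64, -7/128, …
Sym-product of L_f,L_g gives L₀ (≤ ord 1).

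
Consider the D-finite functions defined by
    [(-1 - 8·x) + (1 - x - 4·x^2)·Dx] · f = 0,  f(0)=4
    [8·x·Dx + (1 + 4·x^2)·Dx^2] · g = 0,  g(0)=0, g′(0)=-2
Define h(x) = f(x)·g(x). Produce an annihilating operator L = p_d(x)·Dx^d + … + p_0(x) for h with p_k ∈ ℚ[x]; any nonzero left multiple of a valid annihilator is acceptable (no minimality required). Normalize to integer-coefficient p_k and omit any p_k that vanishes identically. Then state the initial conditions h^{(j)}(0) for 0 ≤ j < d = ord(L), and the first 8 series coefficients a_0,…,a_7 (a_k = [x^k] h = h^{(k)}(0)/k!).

f: a_k = 4, 4, 20, 36, 116, 260, 724, 1764, …
g: a_k = 0, -2, 0, 8/3, 0, -32/5, 0, 128/7, …
L₀ := L_f ⊗_s L_g (sym. prod.), ord ≤ 2.
L = (8 + 8·x + 96·x^2) + (2 + 8·x + 16·x^2 + 96·x^3)·Dx + (-1 + x + 4·x^3 + 16·x^4)·Dx^2  (order 2).
h: a_k = 0, -8, -8, -88/3, -184/3, -3064/15, -2248/5, -25064/21, …
ICs: h(0) = 0, h′(0) = -8.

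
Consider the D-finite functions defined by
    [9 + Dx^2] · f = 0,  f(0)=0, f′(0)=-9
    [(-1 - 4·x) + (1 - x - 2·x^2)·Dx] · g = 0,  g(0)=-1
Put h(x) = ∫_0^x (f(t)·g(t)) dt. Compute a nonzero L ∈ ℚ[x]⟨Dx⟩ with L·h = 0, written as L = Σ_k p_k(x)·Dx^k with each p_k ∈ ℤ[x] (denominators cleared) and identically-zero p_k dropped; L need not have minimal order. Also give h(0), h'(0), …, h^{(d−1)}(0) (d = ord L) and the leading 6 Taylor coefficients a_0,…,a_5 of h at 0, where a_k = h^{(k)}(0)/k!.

L = (-5 + 9·x + 18·x^2)·Dx + (2 + 8·x)·Dx^2 + (-1 + x + 2·x^2)·Dx^3  (order 3).
h: a_k = 0, 0, 9/2, 3, 27/8, 63/10, …
ICs: h(0) = 0, h′(0) = 0, h′′(0) = 9.

f: a_k = 0, -9, 0, 27/2, 0, -243/40, …
g: a_k = -1, -1, -3, -5, -11, -21, …
Sym-product of L_f,L_g gives L₀ (≤ ord 2).
Integrate: L := L₀·Dx.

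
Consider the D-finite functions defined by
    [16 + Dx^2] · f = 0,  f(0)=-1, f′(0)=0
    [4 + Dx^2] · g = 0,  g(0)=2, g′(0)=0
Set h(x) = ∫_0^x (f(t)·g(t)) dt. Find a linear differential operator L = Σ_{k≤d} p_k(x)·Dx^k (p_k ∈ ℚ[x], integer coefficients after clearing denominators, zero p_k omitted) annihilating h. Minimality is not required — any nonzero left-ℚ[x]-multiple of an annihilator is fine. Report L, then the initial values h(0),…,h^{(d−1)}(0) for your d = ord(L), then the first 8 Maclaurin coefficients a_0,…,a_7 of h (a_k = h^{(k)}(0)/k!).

L = 144·Dx + 40·Dx^3 + Dx^5  (order 5).
h: a_k = 0, -2, 0, 20/3, 0, -164/15, 0, 584/63, …
ICs: h(0) = 0, h′(0) = -2, h′′(0) = 0, h′′′(0) = 40, h′′′′(0) = 0.

f: a_k = -1, 0, 8, 0, -32/3, 0, 256/45, 0, …
g: a_k = 2, 0, -4, 0, 4/3, 0, -8/45, 0, …
L₀ := L_f ⊗_s L_g (sym. prod.), ord ≤ 4.
∫: right-multiply L₀ by Dx.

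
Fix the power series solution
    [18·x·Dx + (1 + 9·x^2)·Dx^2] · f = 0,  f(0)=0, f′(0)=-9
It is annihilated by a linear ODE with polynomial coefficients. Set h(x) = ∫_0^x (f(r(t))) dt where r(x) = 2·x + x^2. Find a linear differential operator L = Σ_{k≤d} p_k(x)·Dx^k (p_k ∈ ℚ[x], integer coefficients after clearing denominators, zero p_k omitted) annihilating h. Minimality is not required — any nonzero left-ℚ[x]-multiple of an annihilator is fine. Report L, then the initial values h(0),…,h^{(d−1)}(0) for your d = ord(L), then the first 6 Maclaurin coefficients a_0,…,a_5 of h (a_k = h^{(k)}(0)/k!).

f: a_k = 0, -9, 0, 27, 0, -729/5, …
Substitute x→r, Dx→(1/r')Dx; clear ⇒ L₀.
∫: right-multiply L₀ by Dx.
L = (-1 + 72·x + 144·x^2 + 108·x^3 + 27·x^4)·Dx^2 + (1 + x + 36·x^2 + 72·x^3 + 45·x^4 + 9·x^5)·Dx^3  (order 3).
h: a_k = 0, 0, -9, -3, 54, 324/5, …
ICs: h(0) = 0, h′(0) = 0, h′′(0) = -18.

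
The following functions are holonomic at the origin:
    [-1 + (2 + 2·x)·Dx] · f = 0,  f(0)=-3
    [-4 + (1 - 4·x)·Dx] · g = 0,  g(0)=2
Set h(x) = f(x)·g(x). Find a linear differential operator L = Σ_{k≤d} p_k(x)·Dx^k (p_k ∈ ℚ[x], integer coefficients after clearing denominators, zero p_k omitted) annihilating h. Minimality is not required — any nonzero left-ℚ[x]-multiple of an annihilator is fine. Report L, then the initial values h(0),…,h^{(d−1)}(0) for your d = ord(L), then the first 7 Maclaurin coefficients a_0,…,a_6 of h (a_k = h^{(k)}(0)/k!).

f: a_k = -3, -3/2, 3/8, -3/16, 15/128, -21/256, 63/1024, …
g: a_k = 2, 8, 32, 128, 512, 2048, 8192, …
Sym-product of L_f,L_g gives L₀ (≤ ord 1).
L = (9 + 4·x) + (-2 + 6·x + 8·x^2)·Dx  (order 1).
h: a_k = -6, -27, -429/4, -3435/8, -109905/64, -879261/128, -14068113/512, …
ICs: h(0) = -6.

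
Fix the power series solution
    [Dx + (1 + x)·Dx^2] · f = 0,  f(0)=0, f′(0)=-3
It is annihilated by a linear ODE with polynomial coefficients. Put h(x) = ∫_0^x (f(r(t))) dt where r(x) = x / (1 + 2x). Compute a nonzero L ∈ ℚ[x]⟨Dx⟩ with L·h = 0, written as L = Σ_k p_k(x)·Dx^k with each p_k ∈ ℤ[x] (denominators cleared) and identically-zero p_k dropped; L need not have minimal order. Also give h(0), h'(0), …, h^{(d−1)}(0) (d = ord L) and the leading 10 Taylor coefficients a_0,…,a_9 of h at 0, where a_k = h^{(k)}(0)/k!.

L = (5 + 12·x)·Dx^2 + (1 + 5·x + 6·x^2)·Dx^3  (order 3).
h: a_k = 0, 0, -3/2, 5/2, -19/4, 39/4, -211/10, 95/2, -6177/56, 6305/24, …
ICs: h(0) = 0, h′(0) = 0, h′′(0) = -3.

f: a_k = 0, -3, 3/2, -1, 3/4, -3/5, 1/2, -3/7, 3/8, -1/3, …
h₀=f(r): pull back L_f along r ⇒ L₀.
h=∫h₀ ⇒ L = L₀·Dx.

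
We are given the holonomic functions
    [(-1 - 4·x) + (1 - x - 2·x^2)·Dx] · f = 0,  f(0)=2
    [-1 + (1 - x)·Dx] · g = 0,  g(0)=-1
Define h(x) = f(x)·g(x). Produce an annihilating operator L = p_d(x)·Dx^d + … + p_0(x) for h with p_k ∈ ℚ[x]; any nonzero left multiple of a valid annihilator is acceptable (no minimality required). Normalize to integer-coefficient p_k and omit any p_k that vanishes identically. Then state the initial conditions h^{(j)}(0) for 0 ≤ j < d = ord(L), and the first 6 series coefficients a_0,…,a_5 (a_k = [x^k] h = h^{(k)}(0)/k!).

f: a_k = 2, 2, 6, 10, 22, 42, …
g: a_k = -1, -1, -1, -1, -1, -1, …
Sym-product of L_f,L_g gives L₀ (≤ ord 1).
L = (-2 - 2·x + 6·x^2) + (1 - 2·x - x^2 + 2·x^3)·Dx  (order 1).
h: a_k = -2, -4, -10, -20, -42, -84, …
ICs: h(0) = -2.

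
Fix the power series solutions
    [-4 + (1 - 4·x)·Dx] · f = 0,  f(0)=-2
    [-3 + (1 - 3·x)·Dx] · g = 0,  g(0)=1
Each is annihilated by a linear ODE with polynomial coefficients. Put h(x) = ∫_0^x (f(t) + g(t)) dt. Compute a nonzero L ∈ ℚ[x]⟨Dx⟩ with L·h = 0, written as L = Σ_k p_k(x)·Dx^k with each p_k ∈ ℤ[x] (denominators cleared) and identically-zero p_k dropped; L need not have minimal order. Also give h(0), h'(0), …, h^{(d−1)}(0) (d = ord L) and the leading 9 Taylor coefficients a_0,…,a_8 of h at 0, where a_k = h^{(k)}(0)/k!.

f: a_k = -2, -8, -32, -128, -512, -2048, -8192, -32768, -131072, …
g: a_k = 1, 3, 9, 27, 81, 243, 729, 2187, 6561, …
h₀=f+g: left-lcm gives L₀, ord ≤ 2.
∫: right-multiply L₀ by Dx.
L = -24·Dx + (14 - 48·x)·Dx^2 + (-1 + 7·x - 12·x^2)·Dx^3  (order 3).
h: a_k = 0, -1, -5/2, -23/3, -101/4, -431/5, -1805/6, -7463/7, -30581/8, …
ICs: h(0) = 0, h′(0) = -1, h′′(0) = -5.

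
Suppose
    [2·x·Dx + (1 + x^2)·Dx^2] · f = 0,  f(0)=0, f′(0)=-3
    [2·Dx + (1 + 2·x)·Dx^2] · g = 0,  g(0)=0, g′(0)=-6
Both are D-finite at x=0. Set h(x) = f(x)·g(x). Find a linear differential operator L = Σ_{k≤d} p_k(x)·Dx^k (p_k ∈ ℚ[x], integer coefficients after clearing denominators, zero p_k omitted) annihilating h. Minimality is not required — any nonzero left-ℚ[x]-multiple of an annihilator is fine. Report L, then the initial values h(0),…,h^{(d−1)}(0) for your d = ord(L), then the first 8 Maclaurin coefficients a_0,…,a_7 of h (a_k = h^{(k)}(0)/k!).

f: a_k = 0, -3, 0, 1, 0, -3/5, 0, 3/7, …
g: a_k = 0, -6, 6, -8, 12, -96/5, 32, -384/7, …
Sym-product of L_f,L_g gives L₀ (≤ ord 4).
L = (24 + 80·x + 88·x^2 + 240·x^3 + 240·x^4 + 208·x^5 + 16·x^7)·Dx + (12 + 80·x + 332·x^2 + 608·x^3 + 880·x^4 + 744·x^5 + 560·x^6 + 24·x^7 + 56·x^8)·Dx^2 + (12 + 52·x + 168·x^2 + 372·x^3 + 516·x^4 + 564·x^5 + 384·x^6 + 276·x^7 + 24·x^8 + 32·x^9)·Dx^3 + (2 + 12·x + 34·x^2 + 64·x^3 + 87·x^4 + 96·x^5 + 84·x^6 + 48·x^7 + 33·x^8 + 4·x^9 + 4·x^10)·Dx^4  (order 4).
h: a_k = 0, 0, 18, -18, 18, -30, 266/5, -438/5, …
ICs: h(0) = 0, h′(0) = 0, h′′(0) = 36, h′′′(0) = -108.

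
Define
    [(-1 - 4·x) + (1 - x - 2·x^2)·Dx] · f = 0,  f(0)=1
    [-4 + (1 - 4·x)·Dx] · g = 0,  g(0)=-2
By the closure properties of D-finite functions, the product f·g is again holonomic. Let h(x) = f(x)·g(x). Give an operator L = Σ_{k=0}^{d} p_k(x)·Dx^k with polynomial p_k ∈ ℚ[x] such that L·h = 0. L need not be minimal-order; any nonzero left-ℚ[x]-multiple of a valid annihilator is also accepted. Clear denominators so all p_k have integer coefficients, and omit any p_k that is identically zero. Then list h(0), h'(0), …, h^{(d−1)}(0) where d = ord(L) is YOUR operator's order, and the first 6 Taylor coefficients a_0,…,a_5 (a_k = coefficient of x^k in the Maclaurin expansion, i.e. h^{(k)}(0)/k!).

f: a_k = 1, 1, 3, 5, 11, 21, …
g: a_k = -2, -8, -32, -128, -512, -2048, …
Sym-product of L_f,L_g gives L₀ (≤ ord 1).
L = (-5 + 4·x + 24·x^2) + (1 - 5·x + 2·x^2 + 8·x^3)·Dx  (order 1).
h: a_k = -2, -10, -46, -194, -798, -3234, …
ICs: h(0) = -2.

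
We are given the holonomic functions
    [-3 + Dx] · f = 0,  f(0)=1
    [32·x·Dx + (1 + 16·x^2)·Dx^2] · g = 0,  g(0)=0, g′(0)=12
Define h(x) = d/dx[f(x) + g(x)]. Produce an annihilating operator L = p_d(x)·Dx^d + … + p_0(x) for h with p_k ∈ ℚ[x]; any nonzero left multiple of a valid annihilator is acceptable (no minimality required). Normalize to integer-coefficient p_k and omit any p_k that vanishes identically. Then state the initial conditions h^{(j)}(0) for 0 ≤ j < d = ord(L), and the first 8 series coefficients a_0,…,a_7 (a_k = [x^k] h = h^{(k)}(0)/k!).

L = (96 - 288·x - 4608·x^2 - 4608·x^3) + (-41 + 1248·x^2 - 2304·x^4)·Dx + (3 + 32·x + 96·x^2 + 512·x^3 + 768·x^4)·Dx^2  (order 2).
h: a_k = 15, 9, -357/2, 27/2, 24657/8, 243/40, -3931917/80, 729/560, …
ICs: h(0) = 15, h′(0) = 9.

f: a_k = 1, 3, 9/2, 9/2, 27/8, 81/40, 81/80, 243/560, …
g: a_k = 0, 12, 0, -64, 0, 3072/5, 0, -49152/7, …
Sum ⇒ L₀ = lclm(L_f,L_g) in ℚ(x)⟨Dx⟩.
Differentiate: ansatz ord ≤ ord L₀ ⇒ L.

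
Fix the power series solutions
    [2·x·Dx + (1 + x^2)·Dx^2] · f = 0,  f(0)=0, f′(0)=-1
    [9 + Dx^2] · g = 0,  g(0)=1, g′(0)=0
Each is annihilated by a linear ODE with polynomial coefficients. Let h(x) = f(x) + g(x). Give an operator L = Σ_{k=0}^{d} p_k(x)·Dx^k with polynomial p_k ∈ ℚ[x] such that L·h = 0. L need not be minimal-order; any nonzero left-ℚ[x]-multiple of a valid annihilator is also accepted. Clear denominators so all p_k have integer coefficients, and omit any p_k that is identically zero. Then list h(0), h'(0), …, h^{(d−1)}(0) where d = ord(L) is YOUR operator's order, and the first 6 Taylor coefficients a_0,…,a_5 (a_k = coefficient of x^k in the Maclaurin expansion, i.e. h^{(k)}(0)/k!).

f: a_k = 0, -1, 0, 1/3, 0, -1/5, …
g: a_k = 1, 0, -9/2, 0, 27/8, 0, …
f+g: L₀ = lclm(L_f,L_g), ord ≤ 2+2.
L = (-54·x + 540·x^3 + 162·x^5)·Dx + (63 + 279·x^2 + 297·x^4 + 81·x^6)·Dx^2 + (-6·x + 60·x^3 + 18·x^5)·Dx^3 + (7 + 31·x^2 + 33·x^4 + 9·x^6)·Dx^4  (order 4).
h: a_k = 1, -1, -9/2, 1/3, 27/8, -1/5, …
ICs: h(0) = 1, h′(0) = -1, h′′(0) = -9, h′′′(0) = 2.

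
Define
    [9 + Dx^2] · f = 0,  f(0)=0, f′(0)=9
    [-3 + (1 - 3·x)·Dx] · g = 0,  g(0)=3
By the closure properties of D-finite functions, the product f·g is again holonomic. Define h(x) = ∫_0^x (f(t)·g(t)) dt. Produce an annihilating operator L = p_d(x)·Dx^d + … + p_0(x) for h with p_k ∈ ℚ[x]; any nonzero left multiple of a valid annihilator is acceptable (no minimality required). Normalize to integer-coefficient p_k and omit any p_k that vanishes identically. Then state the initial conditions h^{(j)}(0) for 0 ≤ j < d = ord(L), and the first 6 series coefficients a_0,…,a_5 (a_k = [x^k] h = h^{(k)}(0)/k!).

f: a_k = 0, 9, 0, -27/2, 0, 243/40, …
g: a_k = 3, 9, 27, 81, 243, 729, …
Product ⇒ symmetric product L₀, ord ≤ 2.
h=∫h₀ ⇒ L = L₀·Dx.
L = (-9 + 27·x)·Dx + 6·Dx^2 + (-1 + 3·x)·Dx^3  (order 3).
h: a_k = 0, 0, 27/2, 27, 405/8, 243/2, …
ICs: h(0) = 0, h′(0) = 0, h′′(0) = 27.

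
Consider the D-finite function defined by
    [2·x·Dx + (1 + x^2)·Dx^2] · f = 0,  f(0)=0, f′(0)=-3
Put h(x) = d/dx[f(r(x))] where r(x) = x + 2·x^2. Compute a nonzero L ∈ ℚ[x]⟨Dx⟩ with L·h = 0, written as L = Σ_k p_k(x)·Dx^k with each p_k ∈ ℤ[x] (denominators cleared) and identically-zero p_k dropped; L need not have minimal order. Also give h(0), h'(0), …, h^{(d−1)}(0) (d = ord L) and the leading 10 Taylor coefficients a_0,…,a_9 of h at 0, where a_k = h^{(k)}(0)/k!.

L = (-4 + 2·x + 16·x^2 + 48·x^3 + 48·x^4) + (1 + 4·x + x^2 + 8·x^3 + 20·x^4 + 16·x^5)·Dx  (order 1).
h: a_k = -3, -12, 3, 24, 57, 12, -165, -336, -111, 948, …
ICs: h(0) = -3.

f: a_k = 0, -3, 0, 1, 0, -3/5, 0, 3/7, 0, -1/3, …
Substitute x→r, Dx→(1/r')Dx; clear ⇒ L₀.
h₀' ⇒ L via d/dx closure of L₀.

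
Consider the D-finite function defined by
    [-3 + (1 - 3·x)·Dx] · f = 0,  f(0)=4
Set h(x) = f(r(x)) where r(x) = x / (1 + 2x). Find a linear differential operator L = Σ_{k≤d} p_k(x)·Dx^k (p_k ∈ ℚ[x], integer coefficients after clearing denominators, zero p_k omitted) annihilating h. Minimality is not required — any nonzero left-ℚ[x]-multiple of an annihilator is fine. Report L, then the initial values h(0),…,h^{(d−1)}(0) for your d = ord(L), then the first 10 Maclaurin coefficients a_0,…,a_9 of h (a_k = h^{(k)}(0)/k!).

f: a_k = 4, 12, 36, 108, 324, 972, 2916, 8748, 26244, 78732, …
h₀=f(r): pull back L_f along r ⇒ L₀.
L = 3 + (-1 - x + 2·x^2)·Dx  (order 1).
h: a_k = 4, 12, 12, 12, 12, 12, 12, 12, 12, 12, …
ICs: h(0) = 4.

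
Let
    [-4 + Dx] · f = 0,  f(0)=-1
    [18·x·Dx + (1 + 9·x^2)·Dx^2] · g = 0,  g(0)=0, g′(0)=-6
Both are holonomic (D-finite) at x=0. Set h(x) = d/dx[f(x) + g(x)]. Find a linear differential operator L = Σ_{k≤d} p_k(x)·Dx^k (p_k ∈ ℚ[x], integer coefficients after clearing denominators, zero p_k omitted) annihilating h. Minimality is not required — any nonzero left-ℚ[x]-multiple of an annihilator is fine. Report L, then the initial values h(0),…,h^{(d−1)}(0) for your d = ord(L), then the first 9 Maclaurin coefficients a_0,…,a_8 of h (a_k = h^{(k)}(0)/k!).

f: a_k = -1, -4, -8, -32/3, -32/3, -128/15, -256/45, -1024/315, -512/315, …
g: a_k = 0, -6, 0, 18, 0, -486/5, 0, 4374/7, 0, …
Weyl lclm of L_f,L_g ⇒ L₀ (ord ≤ 3).
h₀' ⇒ L via d/dx closure of L₀.
L = (36 - 144·x - 972·x^2 - 1296·x^3) + (-17 + 99·x^2 - 648·x^4)·Dx + (2 + 9·x + 36·x^2 + 81·x^3 + 162·x^4)·Dx^2  (order 2).
h: a_k = -10, -16, 22, -128/3, -1586/3, -512/15, 195806/45, -4096/315, -12402338/315, …
ICs: h(0) = -10, h′(0) = -16.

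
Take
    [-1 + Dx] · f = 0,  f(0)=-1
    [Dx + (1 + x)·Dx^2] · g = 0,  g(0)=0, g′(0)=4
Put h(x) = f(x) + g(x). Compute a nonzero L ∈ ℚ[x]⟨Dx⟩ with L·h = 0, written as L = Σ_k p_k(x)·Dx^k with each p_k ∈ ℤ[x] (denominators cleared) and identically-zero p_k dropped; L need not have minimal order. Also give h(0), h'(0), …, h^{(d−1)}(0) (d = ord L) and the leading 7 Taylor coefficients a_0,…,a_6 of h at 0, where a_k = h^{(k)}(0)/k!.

f: a_k = -1, -1, -1/2, -1/6, -1/24, -1/120, -1/720, …
g: a_k = 0, 4, -2, 4/3, -1, 4/5, -2/3, …
f+g: L₀ = lclm(L_f,L_g), ord ≤ 1+2.
L = (-3 - x)·Dx + (1 - 2·x - x^2)·Dx^2 + (2 + 3·x + x^2)·Dx^3  (order 3).
h: a_k = -1, 3, -5/2, 7/6, -25/24, 19/24, -481/720, …
ICs: h(0) = -1, h′(0) = 3, h′′(0) = -5.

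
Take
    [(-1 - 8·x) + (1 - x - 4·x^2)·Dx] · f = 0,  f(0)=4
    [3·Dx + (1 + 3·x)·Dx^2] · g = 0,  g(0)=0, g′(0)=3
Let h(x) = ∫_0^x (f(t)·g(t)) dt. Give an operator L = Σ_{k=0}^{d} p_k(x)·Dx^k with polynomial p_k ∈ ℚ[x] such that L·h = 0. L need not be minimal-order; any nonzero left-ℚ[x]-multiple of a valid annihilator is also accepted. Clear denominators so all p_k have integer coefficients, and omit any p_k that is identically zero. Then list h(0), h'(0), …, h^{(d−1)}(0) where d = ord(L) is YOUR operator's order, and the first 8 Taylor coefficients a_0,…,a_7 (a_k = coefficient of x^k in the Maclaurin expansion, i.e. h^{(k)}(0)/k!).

L = (11 + 48·x)·Dx + (-1 + 25·x + 60·x^2)·Dx^2 + (-1 - 2·x + 7·x^2 + 12·x^3)·Dx^3  (order 3).
h: a_k = 0, 0, 6, -2, 39/2, -27/5, 799/10, -573/35, …
ICs: h(0) = 0, h′(0) = 0, h′′(0) = 12.

f: a_k = 4, 4, 20, 36, 116, 260, 724, 1764, …
g: a_k = 0, 3, -9/2, 9, -81/4, 243/5, -243/2, 2187/7, …
Product ⇒ symmetric product L₀, ord ≤ 2.
h=∫h₀ ⇒ L = L₀·Dx.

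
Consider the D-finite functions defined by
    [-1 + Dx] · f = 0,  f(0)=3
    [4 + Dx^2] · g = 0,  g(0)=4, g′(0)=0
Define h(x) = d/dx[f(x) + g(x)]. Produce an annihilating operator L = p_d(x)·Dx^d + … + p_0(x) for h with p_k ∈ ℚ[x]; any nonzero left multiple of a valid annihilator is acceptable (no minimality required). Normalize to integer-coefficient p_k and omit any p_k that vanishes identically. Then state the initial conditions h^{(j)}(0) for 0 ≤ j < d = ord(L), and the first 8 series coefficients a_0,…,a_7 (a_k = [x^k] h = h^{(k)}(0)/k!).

L = 4 - 4·Dx + Dx^2 - Dx^3  (order 3).
h: a_k = 3, -13, 3/2, 67/6, 1/8, -253/120, 1/240, 1027/5040, …
ICs: h(0) = 3, h′(0) = -13, h′′(0) = 3.

f: a_k = 3, 3, 3/2, 1/2, 1/8, 1/40, 1/240, 1/1680, …
g: a_k = 4, 0, -8, 0, 8/3, 0, -16/45, 0, …
f+g: L₀ = lclm(L_f,L_g), ord ≤ 1+2.
Derive L from L₀ (diff closure).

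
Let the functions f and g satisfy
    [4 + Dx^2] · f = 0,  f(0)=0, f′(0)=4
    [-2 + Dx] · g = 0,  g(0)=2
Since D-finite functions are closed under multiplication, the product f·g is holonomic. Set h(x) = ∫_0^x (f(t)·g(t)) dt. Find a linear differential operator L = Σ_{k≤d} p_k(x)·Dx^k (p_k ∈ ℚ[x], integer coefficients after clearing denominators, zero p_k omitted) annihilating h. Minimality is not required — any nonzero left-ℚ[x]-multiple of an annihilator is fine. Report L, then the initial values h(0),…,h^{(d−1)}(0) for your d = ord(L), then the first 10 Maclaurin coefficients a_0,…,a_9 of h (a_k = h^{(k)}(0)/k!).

f: a_k = 0, 4, 0, -8/3, 0, 8/15, 0, -16/315, 0, 8/2835, …
g: a_k = 2, 4, 4, 8/3, 4/3, 8/15, 8/45, 16/315, 4/315, 8/2835, …
Sym-product of L_f,L_g gives L₀ (≤ ord 2).
∫: right-multiply L₀ by Dx.
L = 8·Dx - 4·Dx^2 + Dx^3  (order 3).
h: a_k = 0, 0, 4, 16/3, 8/3, 0, -32/45, -128/315, -32/315, 0, …
ICs: h(0) = 0, h′(0) = 0, h′′(0) = 8.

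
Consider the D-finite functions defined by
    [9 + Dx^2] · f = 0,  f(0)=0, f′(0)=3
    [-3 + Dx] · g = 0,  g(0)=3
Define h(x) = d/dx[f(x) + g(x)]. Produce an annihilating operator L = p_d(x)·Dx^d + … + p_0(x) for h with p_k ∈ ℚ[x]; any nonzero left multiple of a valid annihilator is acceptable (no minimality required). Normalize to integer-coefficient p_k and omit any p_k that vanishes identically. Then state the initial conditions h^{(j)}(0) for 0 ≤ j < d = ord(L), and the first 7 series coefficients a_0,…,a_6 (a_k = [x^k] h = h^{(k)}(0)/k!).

f: a_k = 0, 3, 0, -9/2, 0, 81/40, 0, …
g: a_k = 3, 9, 27/2, 27/2, 81/8, 243/40, 243/80, …
h₀=f+g: left-lcm gives L₀, ord ≤ 3.
Differentiate: ansatz ord ≤ ord L₀ ⇒ L.
L = 27 - 9·Dx + 3·Dx^2 - Dx^3  (order 3).
h: a_k = 12, 27, 27, 81/2, 81/2, 729/40, 243/40, …
ICs: h(0) = 12, h′(0) = 27, h′′(0) = 54.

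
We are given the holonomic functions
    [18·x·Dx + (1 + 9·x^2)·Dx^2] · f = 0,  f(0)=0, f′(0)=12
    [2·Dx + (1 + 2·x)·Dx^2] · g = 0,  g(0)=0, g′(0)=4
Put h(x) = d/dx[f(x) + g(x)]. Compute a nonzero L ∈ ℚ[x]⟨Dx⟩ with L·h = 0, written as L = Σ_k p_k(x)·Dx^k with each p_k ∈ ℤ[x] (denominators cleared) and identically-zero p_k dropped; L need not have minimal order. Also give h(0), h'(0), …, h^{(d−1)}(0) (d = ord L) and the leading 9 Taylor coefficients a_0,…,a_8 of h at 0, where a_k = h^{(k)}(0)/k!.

L = (-18 - 108·x + 486·x^2 + 324·x^3) + (-13 - 36·x + 135·x^2 + 972·x^3 + 648·x^4)·Dx + (-1 + 7·x + 18·x^2 + 81·x^3 + 243·x^4 + 162·x^5)·Dx^2  (order 2).
h: a_k = 16, -8, -92, -32, 1036, -128, -8492, -512, 79756, …
ICs: h(0) = 16, h′(0) = -8.

f: a_k = 0, 12, 0, -36, 0, 972/5, 0, -8748/7, 0, …
g: a_k = 0, 4, -4, 16/3, -8, 64/5, -64/3, 256/7, -64, …
Weyl lclm of L_f,L_g ⇒ L₀ (ord ≤ 4).
h=h₀': d/dx-closure on L₀ ⇒ L.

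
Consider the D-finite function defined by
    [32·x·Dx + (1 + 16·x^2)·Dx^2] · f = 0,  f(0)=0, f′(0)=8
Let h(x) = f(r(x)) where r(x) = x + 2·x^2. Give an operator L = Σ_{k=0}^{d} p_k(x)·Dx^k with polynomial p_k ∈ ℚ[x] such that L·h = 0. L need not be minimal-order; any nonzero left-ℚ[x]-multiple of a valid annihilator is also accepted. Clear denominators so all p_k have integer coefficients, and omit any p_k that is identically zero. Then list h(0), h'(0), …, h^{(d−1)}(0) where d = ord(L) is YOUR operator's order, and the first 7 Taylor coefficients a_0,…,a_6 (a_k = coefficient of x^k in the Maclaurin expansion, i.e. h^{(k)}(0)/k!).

f: a_k = 0, 8, 0, -128/3, 0, 2048/5, 0, …
h₀=f(r): pull back L_f along r ⇒ L₀.
L = (-4 + 32·x + 256·x^2 + 768·x^3 + 768·x^4)·Dx + (1 + 4·x + 16·x^2 + 128·x^3 + 320·x^4 + 256·x^5)·Dx^2  (order 2).
h: a_k = 0, 8, 16, -128/3, -256, -512/5, 11264/3, …
ICs: h(0) = 0, h′(0) = 8.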